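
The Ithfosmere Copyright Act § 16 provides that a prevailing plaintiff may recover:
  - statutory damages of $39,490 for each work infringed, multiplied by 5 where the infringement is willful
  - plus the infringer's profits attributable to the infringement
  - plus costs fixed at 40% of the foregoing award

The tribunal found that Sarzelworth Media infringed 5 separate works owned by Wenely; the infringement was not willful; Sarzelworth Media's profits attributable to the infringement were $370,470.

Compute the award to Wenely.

Statutory damages: 5 × $39,490 = $197,450
Infringement not willful: no ×5 enhancement.
Combined award: $197,450 + $370,470 = $567,920
Costs: 40% of $567,920 = $227,168
Award plus costs: $567,920 + $227,168 = $795,088

Award: $795,088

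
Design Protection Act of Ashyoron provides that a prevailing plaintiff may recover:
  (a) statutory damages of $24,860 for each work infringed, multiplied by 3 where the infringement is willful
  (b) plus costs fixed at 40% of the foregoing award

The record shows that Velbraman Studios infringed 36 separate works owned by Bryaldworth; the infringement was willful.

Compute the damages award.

Statutory damages: 36 × $24,860 = $894,960
Trebled: 3 × $894,960 = $2,684,880
Costs: 40% of $2,684,880 = $1,073,952
Award plus costs: $2,684,880 + $1,073,952 = $3,758,832

$3,758,832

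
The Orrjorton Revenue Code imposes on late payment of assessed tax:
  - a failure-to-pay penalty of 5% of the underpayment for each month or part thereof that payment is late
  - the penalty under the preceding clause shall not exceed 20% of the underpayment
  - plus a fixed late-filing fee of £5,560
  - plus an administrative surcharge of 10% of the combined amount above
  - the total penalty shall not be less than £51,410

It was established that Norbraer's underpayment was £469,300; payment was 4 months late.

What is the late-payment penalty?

£109,362

Accrued rate: 5% × 4 = 20%, capped at 20% → 20%
Failure-to-pay penalty: 20% of £469,300 = £93,860
Penalty before surcharge: £93,860 + £5,560 = £99,420
Administrative surcharge: 10% of £99,420 = £9,942
Total penalty: £99,420 + £9,942 = £109,362
Minimum £51,410: £109,362 meets the minimum, no increase.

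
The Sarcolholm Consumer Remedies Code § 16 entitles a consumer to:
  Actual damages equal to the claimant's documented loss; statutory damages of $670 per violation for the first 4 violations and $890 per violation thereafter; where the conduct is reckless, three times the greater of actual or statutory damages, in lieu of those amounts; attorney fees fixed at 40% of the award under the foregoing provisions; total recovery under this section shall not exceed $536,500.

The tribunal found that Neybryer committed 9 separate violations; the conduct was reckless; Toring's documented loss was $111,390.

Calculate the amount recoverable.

First 4 violations: 4 × $670 = $2,680
Remaining violations: (9 − 4) × $890 = $4,450
Statutory damages: $2,680 + $4,450 = $7,130
Greater of actual damages ($111,390) or statutory damages ($7,130): $111,390
Trebled: 3 × $111,390 = $334,170
Attorney fees: 40% of $334,170 = $133,668
Total before cap: $334,170 + $133,668 = $467,838
Cap at $536,500: $467,838 is within the cap, no reduction.

$467,838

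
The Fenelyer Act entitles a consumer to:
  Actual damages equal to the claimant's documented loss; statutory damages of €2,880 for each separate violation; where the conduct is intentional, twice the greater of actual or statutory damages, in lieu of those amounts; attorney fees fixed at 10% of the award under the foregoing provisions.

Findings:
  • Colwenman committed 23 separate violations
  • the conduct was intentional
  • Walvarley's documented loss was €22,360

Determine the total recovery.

Statutory damages: 23 × €2,880 = €66,240
Greater of actual damages (€22,360) or statutory damages (€66,240): €66,240
Doubled: 2 × €66,240 = €132,480
Attorney fees: 10% of €132,480 = €13,248
Total recovery: €132,480 + €13,248 = €145,728

€145,728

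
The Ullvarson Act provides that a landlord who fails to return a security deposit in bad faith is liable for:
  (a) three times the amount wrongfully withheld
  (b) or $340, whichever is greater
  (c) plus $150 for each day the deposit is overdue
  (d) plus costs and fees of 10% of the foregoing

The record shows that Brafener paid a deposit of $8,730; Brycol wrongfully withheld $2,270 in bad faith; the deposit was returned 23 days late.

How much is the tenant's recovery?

$11,286

Trebled: 3 × $2,270 = $6,810
Minimum $340: $6,810 meets the minimum, no increase.
Late-return penalty: 23 × $150 = $3,450
Damages plus late penalty: $6,810 + $3,450 = $10,260
Costs and fees: 10% of $10,260 = $1,026
Total recovery: $10,260 + $1,026 = $11,286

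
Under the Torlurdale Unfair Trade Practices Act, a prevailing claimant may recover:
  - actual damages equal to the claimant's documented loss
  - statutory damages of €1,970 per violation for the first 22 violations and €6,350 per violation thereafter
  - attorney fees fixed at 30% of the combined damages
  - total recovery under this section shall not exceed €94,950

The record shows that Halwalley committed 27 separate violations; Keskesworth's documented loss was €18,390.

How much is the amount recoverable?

First 22 violations: 22 × €1,970 = €43,340
Remaining violations: (27 − 22) × €6,350 = €31,750
Statutory damages: €43,340 + €31,750 = €75,090
Combined damages: €18,390 + €75,090 = €93,480
Attorney fees: 30% of €93,480 = €28,044
Total before cap: €93,480 + €28,044 = €121,524
Cap at €94,950: €121,524 exceeds the cap → €94,950

€94,950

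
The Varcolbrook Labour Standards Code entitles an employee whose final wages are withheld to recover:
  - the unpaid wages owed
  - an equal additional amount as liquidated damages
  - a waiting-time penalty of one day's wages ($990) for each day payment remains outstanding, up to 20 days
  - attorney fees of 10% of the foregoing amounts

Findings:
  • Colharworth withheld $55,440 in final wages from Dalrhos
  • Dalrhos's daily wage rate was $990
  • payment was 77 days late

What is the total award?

$143,748

Liquidated damages (equal amount): $55,440
Penalty days: min(77, 20) = 20
Waiting-time penalty: 20 × $990 = $19,800
Subtotal: $55,440 + $55,440 + $19,800 = $130,680
Attorney fees: 10% of $130,680 = $13,068
Total award: $130,680 + $13,068 = $143,748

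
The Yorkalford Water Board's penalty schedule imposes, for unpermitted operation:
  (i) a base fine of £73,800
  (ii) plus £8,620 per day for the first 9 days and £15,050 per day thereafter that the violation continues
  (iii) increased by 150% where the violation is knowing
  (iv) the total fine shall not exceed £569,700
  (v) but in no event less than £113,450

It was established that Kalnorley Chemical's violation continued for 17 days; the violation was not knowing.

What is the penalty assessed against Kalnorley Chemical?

£271,780

First 9 days: 9 × £8,620 = £77,580
Remaining days: (17 − 9) × £15,050 = £120,400
Per-day component: £77,580 + £120,400 = £197,980
Base plus per-day: £73,800 + £197,980 = £271,780
The violation was not knowing: no 150% increase.
Cap at £569,700: £271,780 is within the cap, no reduction.
Minimum £113,450: £271,780 meets the minimum, no increase.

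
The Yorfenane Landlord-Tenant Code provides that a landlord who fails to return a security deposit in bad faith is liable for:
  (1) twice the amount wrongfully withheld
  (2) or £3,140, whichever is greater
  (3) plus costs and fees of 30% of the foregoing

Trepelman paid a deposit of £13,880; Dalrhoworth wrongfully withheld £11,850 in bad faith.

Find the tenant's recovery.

Doubled: 2 × £11,850 = £23,700
Minimum £3,140: £23,700 meets the minimum, no increase.
Costs and fees: 30% of £23,700 = £7,110
Total recovery: £23,700 + £7,110 = £30,810

Recovery: £30,810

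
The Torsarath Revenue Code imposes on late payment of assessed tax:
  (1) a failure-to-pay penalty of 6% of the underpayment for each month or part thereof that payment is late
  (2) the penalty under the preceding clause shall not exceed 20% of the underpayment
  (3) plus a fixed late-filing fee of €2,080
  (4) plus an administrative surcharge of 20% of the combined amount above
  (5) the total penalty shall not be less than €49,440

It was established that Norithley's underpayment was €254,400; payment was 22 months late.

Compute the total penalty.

Accrued rate: 6% × 22 = 132%, capped at 20% → 20%
Failure-to-pay penalty: 20% of €254,400 = €50,880
Penalty before surcharge: €50,880 + €2,080 = €52,960
Administrative surcharge: 20% of €52,960 = €10,592
Total penalty: €52,960 + €10,592 = €63,552
Minimum €49,440: €63,552 meets the minimum, no increase.

€63,552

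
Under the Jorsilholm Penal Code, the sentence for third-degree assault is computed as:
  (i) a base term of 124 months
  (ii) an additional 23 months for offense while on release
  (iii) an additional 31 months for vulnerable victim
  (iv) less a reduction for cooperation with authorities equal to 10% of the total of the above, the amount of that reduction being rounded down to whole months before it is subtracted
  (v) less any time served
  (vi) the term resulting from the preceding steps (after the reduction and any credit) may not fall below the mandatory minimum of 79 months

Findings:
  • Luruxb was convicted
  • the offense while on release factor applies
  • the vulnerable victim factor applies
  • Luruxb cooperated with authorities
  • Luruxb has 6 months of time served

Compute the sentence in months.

155 months

Offense while on release enhancement: +23 months
Vulnerable victim enhancement: +31 months
Adjusted term: 124 months + 23 months + 31 months = 178 months
Cooperation with authorities reduction: 10% of 178 months = 17 months (rounded down)
After reduction: 178 − 17 = 161 months
Less time served: 161 months − 6 months = 155 months
Minimum 79 months: 155 months meets the minimum, no increase.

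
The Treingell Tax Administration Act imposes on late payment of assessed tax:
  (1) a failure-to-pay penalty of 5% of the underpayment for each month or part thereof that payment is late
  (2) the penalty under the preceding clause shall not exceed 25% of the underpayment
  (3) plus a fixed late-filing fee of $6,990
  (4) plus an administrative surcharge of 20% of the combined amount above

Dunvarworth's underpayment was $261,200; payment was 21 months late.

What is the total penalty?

Accrued rate: 5% × 21 = 105%, capped at 25% → 25%
Failure-to-pay penalty: 25% of $261,200 = $65,300
Penalty before surcharge: $65,300 + $6,990 = $72,290
Administrative surcharge: 20% of $72,290 = $14,458
Total penalty: $72,290 + $14,458 = $86,748

$86,748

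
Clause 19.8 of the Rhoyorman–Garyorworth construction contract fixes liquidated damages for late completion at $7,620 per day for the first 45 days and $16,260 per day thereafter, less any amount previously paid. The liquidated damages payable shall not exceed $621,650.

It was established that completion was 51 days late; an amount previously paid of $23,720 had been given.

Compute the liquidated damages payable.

$416,740

First 45 days: 45 × $7,620 = $342,900
Remaining days: (51 − 45) × $16,260 = $97,560
Accrued per-day damages: $342,900 + $97,560 = $440,460
Less amount previously paid: $440,460 − $23,720 = $416,740
Cap at $621,650: $416,740 is within the cap, no reduction.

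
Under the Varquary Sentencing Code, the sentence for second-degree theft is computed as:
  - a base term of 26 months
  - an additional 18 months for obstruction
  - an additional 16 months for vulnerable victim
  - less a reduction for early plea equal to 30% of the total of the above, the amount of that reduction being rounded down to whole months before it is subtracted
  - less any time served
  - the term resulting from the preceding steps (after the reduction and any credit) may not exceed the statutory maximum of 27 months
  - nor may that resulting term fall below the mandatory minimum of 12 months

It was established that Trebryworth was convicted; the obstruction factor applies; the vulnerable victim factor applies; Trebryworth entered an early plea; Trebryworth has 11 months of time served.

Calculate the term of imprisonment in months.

27 months

Obstruction enhancement: +18 months
Vulnerable victim enhancement: +16 months
Adjusted term: 26 months + 18 months + 16 months = 60 months
Early plea reduction: 30% of 60 months = 18 months (rounded down)
After reduction: 60 − 18 = 42 months
Less time served: 42 months − 11 months = 31 months
Cap at 27 months: 31 months exceeds the cap → 27 months
Minimum 12 months: 27 months meets the minimum, no increase.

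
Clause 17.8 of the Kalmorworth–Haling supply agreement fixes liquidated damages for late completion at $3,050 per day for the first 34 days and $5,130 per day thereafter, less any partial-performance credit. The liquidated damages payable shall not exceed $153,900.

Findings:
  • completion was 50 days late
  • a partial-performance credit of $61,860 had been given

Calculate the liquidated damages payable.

First 34 days: 34 × $3,050 = $103,700
Remaining days: (50 − 34) × $5,130 = $82,080
Accrued per-day damages: $103,700 + $82,080 = $185,780
Less partial-performance credit: $185,780 − $61,860 = $123,920
Cap at $153,900: $123,920 is within the cap, no reduction.

$123,920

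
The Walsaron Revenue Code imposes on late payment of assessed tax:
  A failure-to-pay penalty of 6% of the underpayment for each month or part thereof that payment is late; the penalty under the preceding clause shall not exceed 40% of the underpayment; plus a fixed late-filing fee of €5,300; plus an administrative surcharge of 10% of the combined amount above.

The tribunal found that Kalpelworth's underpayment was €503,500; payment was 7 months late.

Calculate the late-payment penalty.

Accrued rate: 6% × 7 = 42%, capped at 40% → 40%
Failure-to-pay penalty: 40% of €503,500 = €201,400
Penalty before surcharge: €201,400 + €5,300 = €206,700
Administrative surcharge: 10% of €206,700 = €20,670
Total penalty: €206,700 + €20,670 = €227,370

€227,370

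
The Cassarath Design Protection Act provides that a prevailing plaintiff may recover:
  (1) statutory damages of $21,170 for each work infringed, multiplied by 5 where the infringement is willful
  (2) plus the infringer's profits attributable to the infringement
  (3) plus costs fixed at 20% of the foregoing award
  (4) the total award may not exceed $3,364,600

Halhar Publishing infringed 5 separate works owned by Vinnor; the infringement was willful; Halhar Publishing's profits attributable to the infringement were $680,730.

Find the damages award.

$1,451,976

Statutory damages: 5 × $21,170 = $105,850
Multiplied by 5: 5 × $105,850 = $529,250
Combined award: $529,250 + $680,730 = $1,209,980
Costs: 20% of $1,209,980 = $241,996
Award plus costs: $1,209,980 + $241,996 = $1,451,976
Cap at $3,364,600: $1,451,976 is within the cap, no reduction.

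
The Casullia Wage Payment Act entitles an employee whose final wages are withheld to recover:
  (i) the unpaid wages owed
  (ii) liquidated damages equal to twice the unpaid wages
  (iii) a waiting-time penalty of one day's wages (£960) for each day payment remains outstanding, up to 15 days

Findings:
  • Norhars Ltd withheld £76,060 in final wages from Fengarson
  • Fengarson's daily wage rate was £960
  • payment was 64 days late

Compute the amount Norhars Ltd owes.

Doubled: 2 × £76,060 = £152,120
Penalty days: min(64, 15) = 15
Waiting-time penalty: 15 × £960 = £14,400
Total award: £76,060 + £152,120 + £14,400 = £242,580

£242,580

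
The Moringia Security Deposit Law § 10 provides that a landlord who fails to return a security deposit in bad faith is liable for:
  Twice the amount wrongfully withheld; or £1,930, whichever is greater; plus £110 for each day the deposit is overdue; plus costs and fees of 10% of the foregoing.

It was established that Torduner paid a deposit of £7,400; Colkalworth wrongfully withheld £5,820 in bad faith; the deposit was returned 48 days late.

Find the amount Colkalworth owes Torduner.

Doubled: 2 × £5,820 = £11,640
Minimum £1,930: £11,640 meets the minimum, no increase.
Late-return penalty: 48 × £110 = £5,280
Damages plus late penalty: £11,640 + £5,280 = £16,920
Costs and fees: 10% of £16,920 = £1,692
Total recovery: £16,920 + £1,692 = £18,612

£18,612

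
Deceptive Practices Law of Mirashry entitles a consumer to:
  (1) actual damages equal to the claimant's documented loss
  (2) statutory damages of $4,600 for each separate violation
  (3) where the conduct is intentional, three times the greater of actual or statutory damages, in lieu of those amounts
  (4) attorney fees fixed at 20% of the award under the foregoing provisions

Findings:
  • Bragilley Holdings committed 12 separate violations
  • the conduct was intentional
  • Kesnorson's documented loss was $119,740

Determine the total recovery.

$431,064

Statutory damages: 12 × $4,600 = $55,200
Greater of actual damages ($119,740) or statutory damages ($55,200): $119,740
Trebled: 3 × $119,740 = $359,220
Attorney fees: 20% of $359,220 = $71,844
Total recovery: $359,220 + $71,844 = $431,064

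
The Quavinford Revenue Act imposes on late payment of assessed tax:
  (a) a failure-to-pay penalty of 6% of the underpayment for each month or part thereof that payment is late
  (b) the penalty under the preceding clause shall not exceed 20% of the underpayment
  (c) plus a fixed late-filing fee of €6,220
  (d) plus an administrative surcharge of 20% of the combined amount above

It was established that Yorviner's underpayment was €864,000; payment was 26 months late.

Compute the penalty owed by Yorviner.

Accrued rate: 6% × 26 = 156%, capped at 20% → 20%
Failure-to-pay penalty: 20% of €864,000 = €172,800
Penalty before surcharge: €172,800 + €6,220 = €179,020
Administrative surcharge: 20% of €179,020 = €35,804
Total penalty: €179,020 + €35,804 = €214,824

€214,824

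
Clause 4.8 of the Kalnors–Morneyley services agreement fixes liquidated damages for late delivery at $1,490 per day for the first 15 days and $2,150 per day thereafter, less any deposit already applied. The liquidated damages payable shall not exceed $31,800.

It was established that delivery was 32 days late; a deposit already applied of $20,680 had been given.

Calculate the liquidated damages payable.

First 15 days: 15 × $1,490 = $22,350
Remaining days: (32 − 15) × $2,150 = $36,550
Accrued per-day damages: $22,350 + $36,550 = $58,900
Less deposit already applied: $58,900 − $20,680 = $38,220
Cap at $31,800: $38,220 exceeds the cap → $31,800

$31,800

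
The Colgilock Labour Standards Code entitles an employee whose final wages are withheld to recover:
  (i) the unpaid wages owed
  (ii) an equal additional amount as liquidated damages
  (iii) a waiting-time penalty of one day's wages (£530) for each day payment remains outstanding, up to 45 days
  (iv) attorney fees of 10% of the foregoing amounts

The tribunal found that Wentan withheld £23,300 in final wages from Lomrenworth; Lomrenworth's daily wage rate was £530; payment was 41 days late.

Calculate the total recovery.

£75,163

Liquidated damages (equal amount): £23,300
Penalty days: min(41, 45) = 41
Waiting-time penalty: 41 × £530 = £21,730
Subtotal: £23,300 + £23,300 + £21,730 = £68,330
Attorney fees: 10% of £68,330 = £6,833
Total award: £68,330 + £6,833 = £75,163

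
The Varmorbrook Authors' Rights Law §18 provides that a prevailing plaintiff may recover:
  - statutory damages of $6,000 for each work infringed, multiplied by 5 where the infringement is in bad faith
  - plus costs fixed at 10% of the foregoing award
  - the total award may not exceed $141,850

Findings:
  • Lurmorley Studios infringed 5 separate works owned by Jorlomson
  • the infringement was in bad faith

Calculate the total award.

Statutory damages: 5 × $6,000 = $30,000
Multiplied by 5: 5 × $30,000 = $150,000
Costs: 10% of $150,000 = $15,000
Award plus costs: $150,000 + $15,000 = $165,000
Cap at $141,850: $165,000 exceeds the cap → $141,850

$141,850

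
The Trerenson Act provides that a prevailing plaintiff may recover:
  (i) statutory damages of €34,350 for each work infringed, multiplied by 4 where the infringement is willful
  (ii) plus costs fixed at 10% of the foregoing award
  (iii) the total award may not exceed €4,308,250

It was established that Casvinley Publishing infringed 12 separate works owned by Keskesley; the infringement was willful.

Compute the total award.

€1,813,680

Statutory damages: 12 × €34,350 = €412,200
Multiplied by 4: 4 × €412,200 = €1,648,800
Costs: 10% of €1,648,800 = €164,880
Award plus costs: €1,648,800 + €164,880 = €1,813,680
Cap at €4,308,250: €1,813,680 is within the cap, no reduction.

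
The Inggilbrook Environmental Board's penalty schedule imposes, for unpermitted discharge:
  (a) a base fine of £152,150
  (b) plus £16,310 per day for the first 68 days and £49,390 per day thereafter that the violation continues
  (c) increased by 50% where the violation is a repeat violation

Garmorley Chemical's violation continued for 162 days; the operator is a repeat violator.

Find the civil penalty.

First 68 days: 68 × £16,310 = £1,109,080
Remaining days: (162 − 68) × £49,390 = £4,642,660
Per-day component: £1,109,080 + £4,642,660 = £5,751,740
Base plus per-day: £152,150 + £5,751,740 = £5,903,890
Enhancement: 50% of £5,903,890 = £2,951,945
Enhanced fine: £5,903,890 + £2,951,945 = £8,855,835

£8,855,835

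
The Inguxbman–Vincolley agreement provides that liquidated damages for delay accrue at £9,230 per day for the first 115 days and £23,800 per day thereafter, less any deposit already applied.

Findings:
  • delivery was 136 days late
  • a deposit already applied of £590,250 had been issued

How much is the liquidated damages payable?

First 115 days: 115 × £9,230 = £1,061,450
Remaining days: (136 − 115) × £23,800 = £499,800
Accrued per-day damages: £1,061,450 + £499,800 = £1,561,250
Less deposit already applied: £1,561,250 − £590,250 = £971,000

£971,000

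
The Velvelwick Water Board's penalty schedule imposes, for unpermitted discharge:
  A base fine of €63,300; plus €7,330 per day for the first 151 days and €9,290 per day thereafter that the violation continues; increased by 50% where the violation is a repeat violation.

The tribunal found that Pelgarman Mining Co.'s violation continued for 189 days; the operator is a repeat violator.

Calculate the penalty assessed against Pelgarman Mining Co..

€2,284,725

First 151 days: 151 × €7,330 = €1,106,830
Remaining days: (189 − 151) × €9,290 = €353,020
Per-day component: €1,106,830 + €353,020 = €1,459,850
Base plus per-day: €63,300 + €1,459,850 = €1,523,150
Enhancement: 50% of €1,523,150 = €761,575
Enhanced fine: €1,523,150 + €761,575 = €2,284,725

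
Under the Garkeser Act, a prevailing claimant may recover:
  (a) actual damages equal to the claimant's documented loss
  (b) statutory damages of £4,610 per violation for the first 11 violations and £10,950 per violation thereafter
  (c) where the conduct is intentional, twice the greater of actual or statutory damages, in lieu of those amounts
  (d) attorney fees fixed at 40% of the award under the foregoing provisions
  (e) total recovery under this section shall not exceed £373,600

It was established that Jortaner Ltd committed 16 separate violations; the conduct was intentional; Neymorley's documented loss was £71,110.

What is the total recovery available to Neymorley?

£295,288

First 11 violations: 11 × £4,610 = £50,710
Remaining violations: (16 − 11) × £10,950 = £54,750
Statutory damages: £50,710 + £54,750 = £105,460
Greater of actual damages (£71,110) or statutory damages (£105,460): £105,460
Doubled: 2 × £105,460 = £210,920
Attorney fees: 40% of £210,920 = £84,368
Total before cap: £210,920 + £84,368 = £295,288
Cap at £373,600: £295,288 is within the cap, no reduction.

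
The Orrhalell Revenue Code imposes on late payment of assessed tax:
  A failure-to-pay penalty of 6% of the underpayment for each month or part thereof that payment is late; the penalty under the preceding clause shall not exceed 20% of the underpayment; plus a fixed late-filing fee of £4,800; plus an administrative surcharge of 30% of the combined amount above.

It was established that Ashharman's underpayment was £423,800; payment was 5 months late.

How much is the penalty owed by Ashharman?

Penalty: £116,428

Accrued rate: 6% × 5 = 30%, capped at 20% → 20%
Failure-to-pay penalty: 20% of £423,800 = £84,760
Penalty before surcharge: £84,760 + £4,800 = £89,560
Administrative surcharge: 30% of £89,560 = £26,868
Total penalty: £89,560 + £26,868 = £116,428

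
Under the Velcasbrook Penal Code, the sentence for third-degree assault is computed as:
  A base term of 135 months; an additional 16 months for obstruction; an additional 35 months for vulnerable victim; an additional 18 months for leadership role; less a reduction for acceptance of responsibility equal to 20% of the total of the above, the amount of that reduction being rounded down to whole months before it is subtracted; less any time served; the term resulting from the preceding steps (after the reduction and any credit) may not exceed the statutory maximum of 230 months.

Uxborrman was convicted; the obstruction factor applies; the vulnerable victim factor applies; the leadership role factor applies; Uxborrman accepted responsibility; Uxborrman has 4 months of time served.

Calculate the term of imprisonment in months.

Obstruction enhancement: +16 months
Vulnerable victim enhancement: +35 months
Leadership role enhancement: +18 months
Adjusted term: 135 months + 16 months + 35 months + 18 months = 204 months
Acceptance of responsibility reduction: 20% of 204 months = 40 months (rounded down)
After reduction: 204 − 40 = 164 months
Less time served: 164 months − 4 months = 160 months
Cap at 230 months: 160 months is within the cap, no reduction.

160 months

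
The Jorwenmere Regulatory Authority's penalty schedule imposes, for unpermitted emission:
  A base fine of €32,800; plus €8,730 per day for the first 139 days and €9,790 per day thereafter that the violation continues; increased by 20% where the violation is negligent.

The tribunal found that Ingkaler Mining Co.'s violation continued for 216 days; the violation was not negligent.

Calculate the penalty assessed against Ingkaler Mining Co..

First 139 days: 139 × €8,730 = €1,213,470
Remaining days: (216 − 139) × €9,790 = €753,830
Per-day component: €1,213,470 + €753,830 = €1,967,300
Base plus per-day: €32,800 + €1,967,300 = €2,000,100
The violation was not negligent: no 20% increase.

€2,000,100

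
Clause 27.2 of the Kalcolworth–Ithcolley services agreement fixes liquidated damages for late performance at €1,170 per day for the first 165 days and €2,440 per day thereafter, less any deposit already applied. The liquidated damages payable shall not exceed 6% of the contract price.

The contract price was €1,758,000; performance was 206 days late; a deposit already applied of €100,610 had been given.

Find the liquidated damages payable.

First 165 days: 165 × €1,170 = €193,050
Remaining days: (206 − 165) × €2,440 = €100,040
Accrued per-day damages: €193,050 + €100,040 = €293,090
Less deposit already applied: €293,090 − €100,610 = €192,480
Cap: 6% of €1,758,000 = €105,480
Cap at €105,480: €192,480 exceeds the cap → €105,480

€105,480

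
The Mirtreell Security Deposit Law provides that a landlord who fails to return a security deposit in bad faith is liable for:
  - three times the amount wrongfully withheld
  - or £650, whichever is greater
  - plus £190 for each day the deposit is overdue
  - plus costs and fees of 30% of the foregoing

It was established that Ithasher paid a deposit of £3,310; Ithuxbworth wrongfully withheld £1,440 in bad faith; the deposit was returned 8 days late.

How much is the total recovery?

Trebled: 3 × £1,440 = £4,320
Minimum £650: £4,320 meets the minimum, no increase.
Late-return penalty: 8 × £190 = £1,520
Damages plus late penalty: £4,320 + £1,520 = £5,840
Costs and fees: 30% of £5,840 = £1,752
Total recovery: £5,840 + £1,752 = £7,592

£7,592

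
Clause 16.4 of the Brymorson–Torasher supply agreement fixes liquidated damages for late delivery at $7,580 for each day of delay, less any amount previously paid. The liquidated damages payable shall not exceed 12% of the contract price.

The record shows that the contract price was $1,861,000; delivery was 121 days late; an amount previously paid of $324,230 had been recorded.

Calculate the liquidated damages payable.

$223,320

Per-day damages: 121 × $7,580 = $917,180
Less amount previously paid: $917,180 − $324,230 = $592,950
Cap: 12% of $1,861,000 = $223,320
Cap at $223,320: $592,950 exceeds the cap → $223,320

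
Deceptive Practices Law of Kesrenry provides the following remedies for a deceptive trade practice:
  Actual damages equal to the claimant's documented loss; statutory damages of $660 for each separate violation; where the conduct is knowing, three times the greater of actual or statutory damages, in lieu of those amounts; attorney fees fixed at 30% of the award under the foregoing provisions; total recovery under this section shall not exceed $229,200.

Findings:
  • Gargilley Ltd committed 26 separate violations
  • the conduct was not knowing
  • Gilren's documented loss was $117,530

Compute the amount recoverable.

Statutory damages: 26 × $660 = $17,160
Conduct not knowing: the in-lieu enhancement does not apply.
Actual plus statutory damages: $117,530 + $17,160 = $134,690
Attorney fees: 30% of $134,690 = $40,407
Total before cap: $134,690 + $40,407 = $175,097
Cap at $229,200: $175,097 is within the cap, no reduction.

$175,097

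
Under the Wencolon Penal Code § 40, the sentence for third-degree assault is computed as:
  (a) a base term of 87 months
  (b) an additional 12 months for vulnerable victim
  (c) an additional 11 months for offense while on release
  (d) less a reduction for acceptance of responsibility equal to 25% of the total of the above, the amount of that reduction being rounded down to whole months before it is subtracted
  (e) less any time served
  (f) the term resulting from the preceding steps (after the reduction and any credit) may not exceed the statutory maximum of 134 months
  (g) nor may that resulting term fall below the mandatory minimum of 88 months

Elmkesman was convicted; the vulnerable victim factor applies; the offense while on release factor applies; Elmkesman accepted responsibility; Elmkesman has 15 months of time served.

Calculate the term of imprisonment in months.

Vulnerable victim enhancement: +12 months
Offense while on release enhancement: +11 months
Adjusted term: 87 months + 12 months + 11 months = 110 months
Acceptance of responsibility reduction: 25% of 110 months = 27 months (rounded down)
After reduction: 110 − 27 = 83 months
Less time served: 83 months − 15 months = 68 months
Cap at 134 months: 68 months is within the cap, no reduction.
Minimum 88 months: 68 months is below the minimum → 88 months

88 months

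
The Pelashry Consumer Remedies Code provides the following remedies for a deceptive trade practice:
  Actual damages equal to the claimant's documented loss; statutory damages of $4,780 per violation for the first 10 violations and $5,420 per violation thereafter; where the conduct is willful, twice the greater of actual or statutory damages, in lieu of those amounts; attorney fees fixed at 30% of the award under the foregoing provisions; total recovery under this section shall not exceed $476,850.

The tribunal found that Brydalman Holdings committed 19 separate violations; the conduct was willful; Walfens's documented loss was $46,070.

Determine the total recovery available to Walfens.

$251,108

First 10 violations: 10 × $4,780 = $47,800
Remaining violations: (19 − 10) × $5,420 = $48,780
Statutory damages: $47,800 + $48,780 = $96,580
Greater of actual damages ($46,070) or statutory damages ($96,580): $96,580
Doubled: 2 × $96,580 = $193,160
Attorney fees: 30% of $193,160 = $57,948
Total before cap: $193,160 + $57,948 = $251,108
Cap at $476,850: $251,108 is within the cap, no reduction.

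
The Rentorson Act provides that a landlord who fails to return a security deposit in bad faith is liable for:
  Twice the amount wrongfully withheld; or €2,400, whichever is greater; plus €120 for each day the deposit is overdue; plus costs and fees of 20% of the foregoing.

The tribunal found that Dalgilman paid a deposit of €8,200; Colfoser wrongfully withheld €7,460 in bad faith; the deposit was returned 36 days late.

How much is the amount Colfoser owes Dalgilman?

€23,088

Doubled: 2 × €7,460 = €14,920
Minimum €2,400: €14,920 meets the minimum, no increase.
Late-return penalty: 36 × €120 = €4,320
Damages plus late penalty: €14,920 + €4,320 = €19,240
Costs and fees: 20% of €19,240 = €3,848
Total recovery: €19,240 + €3,848 = €23,088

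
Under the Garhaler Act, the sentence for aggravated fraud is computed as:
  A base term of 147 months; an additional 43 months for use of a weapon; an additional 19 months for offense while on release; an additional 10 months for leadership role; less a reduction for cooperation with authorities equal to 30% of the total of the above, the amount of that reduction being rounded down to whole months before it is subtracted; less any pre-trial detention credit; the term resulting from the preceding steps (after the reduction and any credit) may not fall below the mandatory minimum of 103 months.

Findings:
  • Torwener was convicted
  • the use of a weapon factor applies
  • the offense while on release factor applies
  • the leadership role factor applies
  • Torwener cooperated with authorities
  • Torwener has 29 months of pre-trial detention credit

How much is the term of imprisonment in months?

Use of a weapon enhancement: +43 months
Offense while on release enhancement: +19 months
Leadership role enhancement: +10 months
Adjusted term: 147 months + 43 months + 19 months + 10 months = 219 months
Cooperation with authorities reduction: 30% of 219 months = 65 months (rounded down)
After reduction: 219 − 65 = 154 months
Less pre-trial detention credit: 154 months − 29 months = 125 months
Minimum 103 months: 125 months meets the minimum, no increase.

125 months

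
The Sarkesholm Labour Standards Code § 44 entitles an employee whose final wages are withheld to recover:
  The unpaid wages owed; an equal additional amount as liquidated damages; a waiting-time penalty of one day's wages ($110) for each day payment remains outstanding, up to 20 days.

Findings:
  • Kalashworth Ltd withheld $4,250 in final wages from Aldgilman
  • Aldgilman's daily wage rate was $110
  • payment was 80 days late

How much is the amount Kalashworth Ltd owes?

Liquidated damages (equal amount): $4,250
Penalty days: min(80, 20) = 20
Waiting-time penalty: 20 × $110 = $2,200
Total award: $4,250 + $4,250 + $2,200 = $10,700

$10,700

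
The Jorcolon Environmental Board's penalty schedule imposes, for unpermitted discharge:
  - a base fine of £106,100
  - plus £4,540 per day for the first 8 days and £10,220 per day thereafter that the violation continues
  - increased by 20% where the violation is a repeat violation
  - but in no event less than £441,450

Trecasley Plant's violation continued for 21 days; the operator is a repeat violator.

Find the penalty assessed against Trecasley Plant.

£441,450

First 8 days: 8 × £4,540 = £36,320
Remaining days: (21 − 8) × £10,220 = £132,860
Per-day component: £36,320 + £132,860 = £169,180
Base plus per-day: £106,100 + £169,180 = £275,280
Enhancement: 20% of £275,280 = £55,056
Enhanced fine: £275,280 + £55,056 = £330,336
Minimum £441,450: £330,336 is below the minimum → £441,450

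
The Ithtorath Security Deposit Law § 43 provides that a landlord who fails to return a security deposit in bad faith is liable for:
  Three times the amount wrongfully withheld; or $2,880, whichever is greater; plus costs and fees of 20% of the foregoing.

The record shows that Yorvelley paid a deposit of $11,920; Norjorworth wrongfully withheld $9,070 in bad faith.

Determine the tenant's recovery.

Trebled: 3 × $9,070 = $27,210
Minimum $2,880: $27,210 meets the minimum, no increase.
Costs and fees: 20% of $27,210 = $5,442
Total recovery: $27,210 + $5,442 = $32,652

$32,652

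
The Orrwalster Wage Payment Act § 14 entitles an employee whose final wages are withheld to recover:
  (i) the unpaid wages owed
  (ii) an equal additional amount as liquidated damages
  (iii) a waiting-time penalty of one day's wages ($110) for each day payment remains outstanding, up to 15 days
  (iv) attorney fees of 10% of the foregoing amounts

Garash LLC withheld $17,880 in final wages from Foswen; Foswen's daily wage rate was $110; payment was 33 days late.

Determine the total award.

Liquidated damages (equal amount): $17,880
Penalty days: min(33, 15) = 15
Waiting-time penalty: 15 × $110 = $1,650
Subtotal: $17,880 + $17,880 + $1,650 = $37,410
Attorney fees: 10% of $37,410 = $3,741
Total award: $37,410 + $3,741 = $41,151

$41,151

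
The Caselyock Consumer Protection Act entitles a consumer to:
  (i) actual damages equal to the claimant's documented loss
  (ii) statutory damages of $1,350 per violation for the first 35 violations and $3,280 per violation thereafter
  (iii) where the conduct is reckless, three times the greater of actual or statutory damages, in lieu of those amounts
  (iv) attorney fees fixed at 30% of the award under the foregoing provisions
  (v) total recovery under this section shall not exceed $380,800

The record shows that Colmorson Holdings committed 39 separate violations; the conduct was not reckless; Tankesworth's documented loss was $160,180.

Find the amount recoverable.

Total recovery: $286,715

First 35 violations: 35 × $1,350 = $47,250
Remaining violations: (39 − 35) × $3,280 = $13,120
Statutory damages: $47,250 + $13,120 = $60,370
Conduct not reckless: the in-lieu enhancement does not apply.
Actual plus statutory damages: $160,180 + $60,370 = $220,550
Attorney fees: 30% of $220,550 = $66,165
Total before cap: $220,550 + $66,165 = $286,715
Cap at $380,800: $286,715 is within the cap, no reduction.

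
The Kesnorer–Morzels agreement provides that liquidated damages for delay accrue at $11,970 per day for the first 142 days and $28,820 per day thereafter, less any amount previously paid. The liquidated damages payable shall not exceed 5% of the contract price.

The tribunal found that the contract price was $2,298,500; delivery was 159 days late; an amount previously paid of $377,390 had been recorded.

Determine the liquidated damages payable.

First 142 days: 142 × $11,970 = $1,699,740
Remaining days: (159 − 142) × $28,820 = $489,940
Accrued per-day damages: $1,699,740 + $489,940 = $2,189,680
Less amount previously paid: $2,189,680 − $377,390 = $1,812,290
Cap: 5% of $2,298,500 = $114,925
Cap at $114,925: $1,812,290 exceeds the cap → $114,925

$114,925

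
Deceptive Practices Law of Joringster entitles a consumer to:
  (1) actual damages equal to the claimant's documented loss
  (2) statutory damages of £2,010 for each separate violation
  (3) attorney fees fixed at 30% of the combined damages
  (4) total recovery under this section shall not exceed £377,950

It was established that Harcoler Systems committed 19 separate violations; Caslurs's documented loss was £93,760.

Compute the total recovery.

Total recovery: £171,535

Statutory damages: 19 × £2,010 = £38,190
Combined damages: £93,760 + £38,190 = £131,950
Attorney fees: 30% of £131,950 = £39,585
Total before cap: £131,950 + £39,585 = £171,535
Cap at £377,950: £171,535 is within the cap, no reduction.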